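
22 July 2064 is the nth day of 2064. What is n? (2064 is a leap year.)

204

Days in months before July: 31 + 29 + 31 + 30 + 31 + 30 = 182.
Plus 22 days into July → day 204.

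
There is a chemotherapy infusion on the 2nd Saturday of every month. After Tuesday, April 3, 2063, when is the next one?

April 2063 starts on a Sunday; its first Saturday is the 7th, so the 2nd Saturday is the 14th — April 14, 2063.
April 14, 2063 is after April 3, 2063, so that is the next one.

April 14, 2063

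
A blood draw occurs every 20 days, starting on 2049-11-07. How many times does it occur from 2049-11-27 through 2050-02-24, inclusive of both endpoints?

5

Occurrences land 20·i days after 2049-11-07 for i = 0, 1, 2, …
2049-11-27 is 20 days after the start; 20 ÷ 20 = 1 remainder 0. First occurrence in the window: #2 on 2049-11-27 (1×20 = 20 days in).
2050-02-24 is 109 days after the start; 109 ÷ 20 = 5 remainder 9. Last occurrence in the window: #6 on 2050-02-15.
Occurrences #2 through #6: 5 in total.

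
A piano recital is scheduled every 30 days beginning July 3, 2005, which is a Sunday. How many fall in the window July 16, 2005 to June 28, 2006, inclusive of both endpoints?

12

Occurrences land 30·i days after July 3, 2005 for i = 0, 1, 2, …
July 16, 2005 is 13 days after the start; 13 ÷ 30 = 0 remainder 13; since the remainder is 13, round up to i = 1. First occurrence in the window: #2 on August 2, 2005 (1×30 = 30 days in).
June 28, 2006 is 360 days after the start; 360 ÷ 30 = 12 remainder 0. Last occurrence in the window: #13 on June 28, 2006.
Occurrences #2 through #13: 12 in total.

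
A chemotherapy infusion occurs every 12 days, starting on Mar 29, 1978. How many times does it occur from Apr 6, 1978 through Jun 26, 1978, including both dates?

Occurrences land 12·i days after Mar 29, 1978 for i = 0, 1, 2, …
Apr 6, 1978 is 8 days after the start; 8 ÷ 12 = 0 remainder 8; since the remainder is 8, round up to i = 1. First occurrence in the window: #2 on Apr 10, 1978 (1×12 = 12 days in).
Jun 26, 1978 is 89 days after the start; 89 ÷ 12 = 7 remainder 5. Last occurrence in the window: #8 on Jun 21, 1978.
Occurrences #2 through #8: 7 in total.

7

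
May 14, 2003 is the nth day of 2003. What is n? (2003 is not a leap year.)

134

Days in months before May: 31 + 28 + 31 + 30 = 120.
Plus 14 days into May → day 134.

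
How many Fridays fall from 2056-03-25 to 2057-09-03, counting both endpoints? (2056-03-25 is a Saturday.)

75

2056-03-25 is a Saturday; the first Friday on or after it is 2056-03-31 (6 days later).
From 2056-03-31 to 2057-09-03: 275 + 246 = 521 days (rest of 2056, to 2057-09-03 in 2057).
521 ÷ 7 = 74 full weeks with remainder 3, so 74 more Fridays after the first → 75.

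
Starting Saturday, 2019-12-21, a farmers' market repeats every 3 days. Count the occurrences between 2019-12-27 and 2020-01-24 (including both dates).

10

Occurrences land 3·i days after 2019-12-21 for i = 0, 1, 2, …
2019-12-27 is 6 days after the start; 6 ÷ 3 = 2 remainder 0. First occurrence in the window: #3 on 2019-12-27 (2×3 = 6 days in).
2020-01-24 is 34 days after the start; 34 ÷ 3 = 11 remainder 1. Last occurrence in the window: #12 on 2020-01-23.
Occurrences #3 through #12: 10 in total.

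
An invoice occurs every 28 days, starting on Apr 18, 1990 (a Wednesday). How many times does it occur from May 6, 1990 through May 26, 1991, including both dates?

Occurrences land 28·i days after Apr 18, 1990 for i = 0, 1, 2, …
May 6, 1990 is 18 days after the start; 18 ÷ 28 = 0 remainder 18; since the remainder is 18, round up to i = 1. First occurrence in the window: #2 on May 16, 1990 (1×28 = 28 days in).
May 26, 1991 is 403 days after the start; 403 ÷ 28 = 14 remainder 11. Last occurrence in the window: #15 on May 15, 1991.
Occurrences #2 through #15: 14 in total.

14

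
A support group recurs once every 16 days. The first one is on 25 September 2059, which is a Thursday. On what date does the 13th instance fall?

The 13th occurrence is 12 intervals after the first: 12 × 16 = 192 days after 25 September 2059.
September has 30 days — 5 days to the end of September leaves 187.
October has 31 days (156 left).
November has 30 days (126 left).
December has 31 days (95 left).
January has 31 days (64 left).
February has 29 days (35 left).
March has 31 days (4 left).
4 days into April → 4 April 2060.

4 April 2060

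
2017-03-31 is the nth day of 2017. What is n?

90

Days in months before March: 31 + 28 = 59.
Plus 31 days into March → day 90.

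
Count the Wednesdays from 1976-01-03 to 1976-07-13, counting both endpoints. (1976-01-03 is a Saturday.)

1976-01-03 is a Saturday; the first Wednesday on or after it is 1976-01-07 (4 days later).
From 1976-01-07 to 1976-07-13: 24 + 29 + 31 + 30 + 31 + 30 + 13 = 188 days (rest of January, February, March, April, May, June, July).
188 ÷ 7 = 26 full weeks with remainder 6, so 26 more Wednesdays after the first → 27.

27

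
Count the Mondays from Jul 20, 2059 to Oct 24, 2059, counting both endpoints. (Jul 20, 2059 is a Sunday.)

Jul 20, 2059 is a Sunday; the first Monday on or after it is Jul 21, 2059 (1 day later).
From Jul 21, 2059 to Oct 24, 2059: 10 + 31 + 30 + 24 = 95 days (rest of Jul, Aug, Sep, Oct).
95 ÷ 7 = 13 full weeks with remainder 4, so 13 more Mondays after the first → 14.

14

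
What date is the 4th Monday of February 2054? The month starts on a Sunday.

February 23, 2054

February 2054 begins on a Sunday, so the first Monday is February 2 (1 day later).
The 4th Monday is 3 weeks later: 2 + 21 = 23.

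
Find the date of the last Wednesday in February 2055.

February 24, 2055

February 2055 begins on a Monday, so the first Wednesday is February 3 (2 days later).
February 2055 has 28 days. Adding weeks: 3, 10, 17, 24 — the last one ≤ 28 is the 24th.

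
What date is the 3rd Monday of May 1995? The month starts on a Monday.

May 15, 1995

May 1995 begins on a Monday, so the first Monday is May 1.
The 3rd Monday is 2 weeks later: 1 + 14 = 15.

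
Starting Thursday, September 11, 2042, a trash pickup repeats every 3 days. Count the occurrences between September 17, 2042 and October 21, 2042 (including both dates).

12

Occurrences land 3·i days after September 11, 2042 for i = 0, 1, 2, …
September 17, 2042 is 6 days after the start; 6 ÷ 3 = 2 remainder 0. First occurrence in the window: #3 on September 17, 2042 (2×3 = 6 days in).
October 21, 2042 is 40 days after the start; 40 ÷ 3 = 13 remainder 1. Last occurrence in the window: #14 on October 20, 2042.
Occurrences #3 through #14: 12 in total.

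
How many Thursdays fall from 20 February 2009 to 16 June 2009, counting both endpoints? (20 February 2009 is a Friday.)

16

20 February 2009 is a Friday; the first Thursday on or after it is 26 February 2009 (6 days later).
From 26 February 2009 to 16 June 2009: 2 + 31 + 30 + 31 + 16 = 110 days (rest of February, March, April, May, June).
110 ÷ 7 = 15 full weeks with remainder 5, so 15 more Thursdays after the first → 16.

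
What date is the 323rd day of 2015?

19 November 2015

January has 31 days (323 − 31 = 292 remain).
February has 28 days (292 − 28 = 264 remain).
March has 31 days (264 − 31 = 233 remain).
April has 30 days (233 − 30 = 203 remain).
May has 31 days (203 − 31 = 172 remain).
June has 30 days (172 − 30 = 142 remain).
July has 31 days (142 − 31 = 111 remain).
August has 31 days (111 − 31 = 80 remain).
September has 30 days (80 − 30 = 50 remain).
October has 31 days (50 − 31 = 19 remain).
19 into November → November 19.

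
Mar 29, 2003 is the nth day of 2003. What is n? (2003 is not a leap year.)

Days in months before Mar: 31 + 28 = 59.
Plus 29 days into Mar → day 88.

88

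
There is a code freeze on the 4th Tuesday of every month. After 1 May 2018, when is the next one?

May 2018 starts on a Tuesday; its first Tuesday is the 1st, so the 4th Tuesday is the 22nd — 22 May 2018.
22 May 2018 is after 1 May 2018, so that is the next one.

22 May 2018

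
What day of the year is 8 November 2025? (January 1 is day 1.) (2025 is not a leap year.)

Days in months before November: 31 + 28 + 31 + 30 + 31 + 30 + 31 + 31 + 30 + 31 = 304.
Plus 8 days into November → day 312.

312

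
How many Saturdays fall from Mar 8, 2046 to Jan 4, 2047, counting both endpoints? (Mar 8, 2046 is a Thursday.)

43

Mar 8, 2046 is a Thursday; the first Saturday on or after it is Mar 10, 2046 (2 days later).
From Mar 10, 2046 to Jan 4, 2047: 21 + 30 + 31 + 30 + 31 + 31 + 30 + 31 + 30 + 31 + 4 = 300 days (rest of Mar, Apr, May, Jun, Jul, Aug, Sep, Oct, Nov, Dec, Jan).
300 ÷ 7 = 42 full weeks with remainder 6, so 42 more Saturdays after the first → 43.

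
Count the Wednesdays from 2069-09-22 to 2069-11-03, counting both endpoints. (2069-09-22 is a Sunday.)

2069-09-22 is a Sunday; the first Wednesday on or after it is 2069-09-25 (3 days later).
From 2069-09-25 to 2069-11-03: 5 + 31 + 3 = 39 days (rest of September, October, November).
39 ÷ 7 = 5 full weeks with remainder 4, so 5 more Wednesdays after the first → 6.

6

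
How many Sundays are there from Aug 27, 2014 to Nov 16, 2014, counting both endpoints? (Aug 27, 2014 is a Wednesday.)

Aug 27, 2014 is a Wednesday; the first Sunday on or after it is Aug 31, 2014 (4 days later).
From Aug 31, 2014 to Nov 16, 2014: 0 + 30 + 31 + 16 = 77 days (rest of Aug, Sep, Oct, Nov).
77 ÷ 7 = 11 full weeks with remainder 0, so 11 more Sundays after the first → 12.

12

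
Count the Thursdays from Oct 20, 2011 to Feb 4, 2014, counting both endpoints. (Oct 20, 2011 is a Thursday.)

Oct 20, 2011 is a Thursday; the first Thursday on or after it is Oct 20, 2011.
From Oct 20, 2011 to Feb 4, 2014: 72 + 366 + 365 + 35 = 838 days (rest of 2011, 2012, 2013, to Feb 4, 2014 in 2014).
838 ÷ 7 = 119 full weeks with remainder 5, so 119 more Thursdays after the first → 120.

120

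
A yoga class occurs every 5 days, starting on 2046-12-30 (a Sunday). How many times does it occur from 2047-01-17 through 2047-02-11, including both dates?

Occurrences land 5·i days after 2046-12-30 for i = 0, 1, 2, …
2047-01-17 is 18 days after the start; 18 ÷ 5 = 3 remainder 3; since the remainder is 3, round up to i = 4. First occurrence in the window: #5 on 2047-01-19 (4×5 = 20 days in).
2047-02-11 is 43 days after the start; 43 ÷ 5 = 8 remainder 3. Last occurrence in the window: #9 on 2047-02-08.
Occurrences #5 through #9: 5 in total.

5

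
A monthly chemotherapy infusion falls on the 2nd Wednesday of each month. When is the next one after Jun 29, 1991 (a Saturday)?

Jul 10, 1991

Jun 1991 starts on a Saturday; its first Wednesday is the 5th, so the 2nd Wednesday is the 12th — Jun 12, 1991.
That is not after Jun 29, 1991, so look at Jul 1991.
Jul 1991 starts on a Monday; its first Wednesday is the 3rd, so the 2nd Wednesday is the 10th — Jul 10, 1991.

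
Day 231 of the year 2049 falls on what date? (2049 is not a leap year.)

19 August 2049

January has 31 days (231 − 31 = 200 remain).
February has 28 days (200 − 28 = 172 remain).
March has 31 days (172 − 31 = 141 remain).
April has 30 days (141 − 30 = 111 remain).
May has 31 days (111 − 31 = 80 remain).
June has 30 days (80 − 30 = 50 remain).
July has 31 days (50 − 31 = 19 remain).
19 into August → August 19.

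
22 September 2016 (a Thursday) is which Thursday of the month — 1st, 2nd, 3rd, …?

Day 22 falls in week ⌈22/7⌉ of the month.
Days 1–7 hold the 1st Thursday, 8–14 the 2nd, 15–21 the 3rd, 22–28 the 4th, 29–31 the 5th.
22 is in the range for the 4th.

4th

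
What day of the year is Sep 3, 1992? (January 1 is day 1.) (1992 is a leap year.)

Days in months before Sep: 31 + 29 + 31 + 30 + 31 + 30 + 31 + 31 = 244.
Plus 3 days into Sep → day 247.

247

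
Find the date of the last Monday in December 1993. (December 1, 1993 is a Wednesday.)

December 27, 1993

December 1993 begins on a Wednesday, so the first Monday is December 6 (5 days later).
December 1993 has 31 days. Adding weeks: 6, 13, 20, 27 — the last one ≤ 31 is the 27th.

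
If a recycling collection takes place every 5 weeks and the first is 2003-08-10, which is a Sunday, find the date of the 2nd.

The 2nd occurrence is 1 interval after the first: 1 × 35 = 35 days after 2003-08-10.
August has 31 days — 21 days to the end of August leaves 14.
14 days into September → 2003-09-14.

2003-09-14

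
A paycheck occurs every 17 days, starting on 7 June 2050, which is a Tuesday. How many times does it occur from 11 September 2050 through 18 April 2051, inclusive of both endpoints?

Occurrences land 17·i days after 7 June 2050 for i = 0, 1, 2, …
11 September 2050 is 96 days after the start; 96 ÷ 17 = 5 remainder 11; since the remainder is 11, round up to i = 6. First occurrence in the window: #7 on 17 September 2050 (6×17 = 102 days in).
18 April 2051 is 315 days after the start; 315 ÷ 17 = 18 remainder 9. Last occurrence in the window: #19 on 9 April 2051.
Occurrences #7 through #19: 13 in total.

13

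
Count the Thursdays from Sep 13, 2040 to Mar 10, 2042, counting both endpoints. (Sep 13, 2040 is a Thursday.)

Sep 13, 2040 is a Thursday; the first Thursday on or after it is Sep 13, 2040.
From Sep 13, 2040 to Mar 10, 2042: 109 + 365 + 69 = 543 days (rest of 2040, 2041, to Mar 10, 2042 in 2042).
543 ÷ 7 = 77 full weeks with remainder 4, so 77 more Thursdays after the first → 78.

78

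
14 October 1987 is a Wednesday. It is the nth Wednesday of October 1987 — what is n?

2nd

Day 14 falls in week ⌈14/7⌉ of the month.
Days 1–7 hold the 1st Wednesday, 8–14 the 2nd, 15–21 the 3rd, 22–28 the 4th, 29–31 the 5th.
14 is in the range for the 2nd.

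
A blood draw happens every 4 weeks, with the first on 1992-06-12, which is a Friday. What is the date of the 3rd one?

The 3rd occurrence is 2 intervals after the first: 2 × 28 = 56 days after 1992-06-12.
June has 30 days — 18 days to the end of June leaves 38.
July has 31 days (7 left).
7 days into August → 1992-08-07.

1992-08-07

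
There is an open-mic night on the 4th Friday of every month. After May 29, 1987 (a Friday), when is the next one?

May 1987 starts on a Friday; its first Friday is the 1st, so the 4th Friday is the 22nd — May 22, 1987.
That is not after May 29, 1987, so look at Jun 1987.
Jun 1987 starts on a Monday; its first Friday is the 5th, so the 4th Friday is the 26th — Jun 26, 1987.

Jun 26, 1987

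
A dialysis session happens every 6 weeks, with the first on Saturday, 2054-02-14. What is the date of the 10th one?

The 10th occurrence is 9 intervals after the first: 9 × 42 = 378 days after 2054-02-14.
February has 28 days — 14 days to the end of February leaves 364.
March has 31 days (333 left).
April has 30 days (303 left).
May has 31 days (272 left).
June has 30 days (242 left).
July has 31 days (211 left).
August has 31 days (180 left).
September has 30 days (150 left).
October has 31 days (119 left).
November has 30 days (89 left).
December has 31 days (58 left).
January has 31 days (27 left).
27 days into February → 2055-02-27.

2055-02-27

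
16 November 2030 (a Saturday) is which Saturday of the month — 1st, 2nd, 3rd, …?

3rd

Day 16 falls in week ⌈16/7⌉ of the month.
Days 1–7 hold the 1st Saturday, 8–14 the 2nd, 15–21 the 3rd, 22–28 the 4th, 29–31 the 5th.
16 is in the range for the 3rd.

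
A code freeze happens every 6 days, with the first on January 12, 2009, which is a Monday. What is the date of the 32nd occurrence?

The 32nd occurrence is 31 intervals after the first: 31 × 6 = 186 days after January 12, 2009.
January has 31 days — 19 days to the end of January leaves 167.
February has 28 days (139 left).
March has 31 days (108 left).
April has 30 days (78 left).
May has 31 days (47 left).
June has 30 days (17 left).
17 days into July → July 17, 2009.

July 17, 2009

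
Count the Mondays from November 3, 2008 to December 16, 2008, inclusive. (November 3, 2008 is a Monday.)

November 3, 2008 is a Monday; the first Monday on or after it is November 3, 2008.
From November 3, 2008 to December 16, 2008: 27 + 16 = 43 days (rest of November, December).
43 ÷ 7 = 6 full weeks with remainder 1, so 6 more Mondays after the first → 7.

7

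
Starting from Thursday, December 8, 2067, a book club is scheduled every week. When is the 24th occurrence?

The 24th occurrence is 23 intervals after the first: 23 × 7 = 161 days after December 8, 2067.
December has 31 days — 23 days to the end of December leaves 138.
January has 31 days (107 left).
February has 29 days (78 left).
March has 31 days (47 left).
April has 30 days (17 left).
17 days into May → May 17, 2068.

May 17, 2068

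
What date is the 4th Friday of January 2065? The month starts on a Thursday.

2065-01-23

January 2065 begins on a Thursday, so the first Friday is January 2 (1 day later).
The 4th Friday is 3 weeks later: 2 + 21 = 23.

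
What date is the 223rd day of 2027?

January has 31 days (223 − 31 = 192 remain).
February has 28 days (192 − 28 = 164 remain).
March has 31 days (164 − 31 = 133 remain).
April has 30 days (133 − 30 = 103 remain).
May has 31 days (103 − 31 = 72 remain).
June has 30 days (72 − 30 = 42 remain).
July has 31 days (42 − 31 = 11 remain).
11 into August → August 11.

2027-08-11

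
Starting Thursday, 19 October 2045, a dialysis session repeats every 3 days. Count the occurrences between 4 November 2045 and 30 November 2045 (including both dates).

Occurrences land 3·i days after 19 October 2045 for i = 0, 1, 2, …
4 November 2045 is 16 days after the start; 16 ÷ 3 = 5 remainder 1; since the remainder is 1, round up to i = 6. First occurrence in the window: #7 on 6 November 2045 (6×3 = 18 days in).
30 November 2045 is 42 days after the start; 42 ÷ 3 = 14 remainder 0. Last occurrence in the window: #15 on 30 November 2045.
Occurrences #7 through #15: 9 in total.

9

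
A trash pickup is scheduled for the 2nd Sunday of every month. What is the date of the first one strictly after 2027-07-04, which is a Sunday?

2027-07-11

July 2027 starts on a Thursday; its first Sunday is the 4th, so the 2nd Sunday is the 11th — 2027-07-11.
2027-07-11 is after 2027-07-04, so that is the next one.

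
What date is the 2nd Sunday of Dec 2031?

The first Sunday of Dec 2031 is Dec 7.
The 2nd Sunday is 1 weeks later: 7 + 7 = 14.

Dec 14, 2031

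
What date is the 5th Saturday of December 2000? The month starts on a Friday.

December 2000 begins on a Friday, so the first Saturday is December 2 (1 day later).
The 5th Saturday is 4 weeks later: 2 + 28 = 30.

2000-12-30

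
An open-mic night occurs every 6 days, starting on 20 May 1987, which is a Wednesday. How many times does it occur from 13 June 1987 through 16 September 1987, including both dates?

Occurrences land 6·i days after 20 May 1987 for i = 0, 1, 2, …
13 June 1987 is 24 days after the start; 24 ÷ 6 = 4 remainder 0. First occurrence in the window: #5 on 13 June 1987 (4×6 = 24 days in).
16 September 1987 is 119 days after the start; 119 ÷ 6 = 19 remainder 5. Last occurrence in the window: #20 on 11 September 1987.
Occurrences #5 through #20: 16 in total.

16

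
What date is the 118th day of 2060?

Jan has 31 days (118 − 31 = 87 remain).
Feb has 29 days (87 − 29 = 58 remain).
Mar has 31 days (58 − 31 = 27 remain).
27 into Apr → Apr 27.

Apr 27, 2060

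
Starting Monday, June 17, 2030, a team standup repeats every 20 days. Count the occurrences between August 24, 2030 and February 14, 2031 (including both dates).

9

Occurrences land 20·i days after June 17, 2030 for i = 0, 1, 2, …
August 24, 2030 is 68 days after the start; 68 ÷ 20 = 3 remainder 8; since the remainder is 8, round up to i = 4. First occurrence in the window: #5 on September 5, 2030 (4×20 = 80 days in).
February 14, 2031 is 242 days after the start; 242 ÷ 20 = 12 remainder 2. Last occurrence in the window: #13 on February 12, 2031.
Occurrences #5 through #13: 9 in total.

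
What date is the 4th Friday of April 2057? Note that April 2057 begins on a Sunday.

April 2057 begins on a Sunday, so the first Friday is April 6 (5 days later).
The 4th Friday is 3 weeks later: 6 + 21 = 27.

27 April 2057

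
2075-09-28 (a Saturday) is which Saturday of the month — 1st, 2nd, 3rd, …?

Day 28 falls in week ⌈28/7⌉ of the month.
Days 1–7 hold the 1st Saturday, 8–14 the 2nd, 15–21 the 3rd, 22–28 the 4th, 29–31 the 5th.
28 is in the range for the 4th.

4th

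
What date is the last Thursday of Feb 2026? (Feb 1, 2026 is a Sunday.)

Feb 26, 2026

Feb 2026 begins on a Sunday, so the first Thursday is Feb 5 (4 days later).
Feb 2026 has 28 days. Adding weeks: 5, 12, 19, 26 — the last one ≤ 28 is the 26th.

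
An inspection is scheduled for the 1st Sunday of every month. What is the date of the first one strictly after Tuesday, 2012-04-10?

April 2012 starts on a Sunday, so its 1st Sunday is 2012-04-01.
That is not after 2012-04-10, so look at May 2012.
May 2012 starts on a Tuesday, so its 1st Sunday is 2012-05-06 (5 days in).

2012-05-06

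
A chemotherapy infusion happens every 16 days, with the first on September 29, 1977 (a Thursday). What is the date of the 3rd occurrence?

October 31, 1977

The 3rd occurrence is 2 intervals after the first: 2 × 16 = 32 days after September 29, 1977.
September has 30 days — 1 day to the end of September leaves 31.
31 days into October → October 31, 1977.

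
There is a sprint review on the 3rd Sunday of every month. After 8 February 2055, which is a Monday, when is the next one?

February 2055 starts on a Monday; its first Sunday is the 7th, so the 3rd Sunday is the 21st — 21 February 2055.
21 February 2055 is after 8 February 2055, so that is the next one.

21 February 2055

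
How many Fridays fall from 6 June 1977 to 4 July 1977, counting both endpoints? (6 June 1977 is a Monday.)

6 June 1977 is a Monday; the first Friday on or after it is 10 June 1977 (4 days later).
From 10 June 1977 to 4 July 1977: 20 + 4 = 24 days (rest of June, July).
24 ÷ 7 = 3 full weeks with remainder 3, so 3 more Fridays after the first → 4.

4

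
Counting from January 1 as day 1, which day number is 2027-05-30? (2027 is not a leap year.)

Days in months before May: 31 + 28 + 31 + 30 = 120.
Plus 30 days into May → day 150.

150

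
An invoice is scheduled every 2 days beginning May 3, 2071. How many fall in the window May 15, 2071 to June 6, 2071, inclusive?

Occurrences land 2·i days after May 3, 2071 for i = 0, 1, 2, …
May 15, 2071 is 12 days after the start; 12 ÷ 2 = 6 remainder 0. First occurrence in the window: #7 on May 15, 2071 (6×2 = 12 days in).
June 6, 2071 is 34 days after the start; 34 ÷ 2 = 17 remainder 0. Last occurrence in the window: #18 on June 6, 2071.
Occurrences #7 through #18: 12 in total.

12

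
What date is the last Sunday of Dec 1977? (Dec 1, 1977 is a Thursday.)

Dec 1977 begins on a Thursday, so the first Sunday is Dec 4 (3 days later).
Dec 1977 has 31 days. Adding weeks: 4, 11, 18, 25 — the last one ≤ 31 is the 25th.

Dec 25, 1977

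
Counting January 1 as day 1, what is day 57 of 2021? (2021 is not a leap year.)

26 February 2021

January has 31 days (57 − 31 = 26 remain).
26 into February → February 26.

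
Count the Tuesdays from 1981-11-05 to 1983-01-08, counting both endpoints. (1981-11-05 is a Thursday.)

61

1981-11-05 is a Thursday; the first Tuesday on or after it is 1981-11-10 (5 days later).
From 1981-11-10 to 1983-01-08: 51 + 365 + 8 = 424 days (rest of 1981, 1982, to 1983-01-08 in 1983).
424 ÷ 7 = 60 full weeks with remainder 4, so 60 more Tuesdays after the first → 61.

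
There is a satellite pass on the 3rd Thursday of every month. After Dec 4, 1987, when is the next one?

Dec 1987 starts on a Tuesday; its first Thursday is the 3rd, so the 3rd Thursday is the 17th — Dec 17, 1987.
Dec 17, 1987 is after Dec 4, 1987, so that is the next one.

Dec 17, 1987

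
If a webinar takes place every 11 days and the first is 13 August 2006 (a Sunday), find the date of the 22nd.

The 22nd occurrence is 21 intervals after the first: 21 × 11 = 231 days after 13 August 2006.
August has 31 days — 18 days to the end of August leaves 213.
September has 30 days (183 left).
October has 31 days (152 left).
November has 30 days (122 left).
December has 31 days (91 left).
January has 31 days (60 left).
February has 28 days (32 left).
March has 31 days (1 left).
1 day into April → 1 April 2007.

1 April 2007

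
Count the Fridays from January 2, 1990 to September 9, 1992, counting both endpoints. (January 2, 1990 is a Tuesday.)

January 2, 1990 is a Tuesday; the first Friday on or after it is January 5, 1990 (3 days later).
From January 5, 1990 to September 9, 1992: 360 + 365 + 253 = 978 days (rest of 1990, 1991, to September 9, 1992 in 1992).
978 ÷ 7 = 139 full weeks with remainder 5, so 139 more Fridays after the first → 140.

140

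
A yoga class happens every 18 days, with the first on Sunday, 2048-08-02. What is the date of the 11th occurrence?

2049-01-29

The 11th occurrence is 10 intervals after the first: 10 × 18 = 180 days after 2048-08-02.
August has 31 days — 29 days to the end of August leaves 151.
September has 30 days (121 left).
October has 31 days (90 left).
November has 30 days (60 left).
December has 31 days (29 left).
29 days into January → 2049-01-29.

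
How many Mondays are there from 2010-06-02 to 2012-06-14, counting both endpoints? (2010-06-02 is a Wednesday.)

106

2010-06-02 is a Wednesday; the first Monday on or after it is 2010-06-07 (5 days later).
From 2010-06-07 to 2012-06-14: 207 + 365 + 166 = 738 days (rest of 2010, 2011, to 2012-06-14 in 2012).
738 ÷ 7 = 105 full weeks with remainder 3, so 105 more Mondays after the first → 106.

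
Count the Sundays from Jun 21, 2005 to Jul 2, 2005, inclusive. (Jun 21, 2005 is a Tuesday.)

1

Jun 21, 2005 is a Tuesday; the first Sunday on or after it is Jun 26, 2005 (5 days later).
From Jun 26, 2005 to Jul 2, 2005: 4 + 2 = 6 days (rest of Jun, Jul).
6 ÷ 7 = 0 full weeks with remainder 6, so 0 more Sundays after the first → 1.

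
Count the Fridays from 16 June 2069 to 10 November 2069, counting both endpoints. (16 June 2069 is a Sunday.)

21

16 June 2069 is a Sunday; the first Friday on or after it is 21 June 2069 (5 days later).
From 21 June 2069 to 10 November 2069: 9 + 31 + 31 + 30 + 31 + 10 = 142 days (rest of June, July, August, September, October, November).
142 ÷ 7 = 20 full weeks with remainder 2, so 20 more Fridays after the first → 21.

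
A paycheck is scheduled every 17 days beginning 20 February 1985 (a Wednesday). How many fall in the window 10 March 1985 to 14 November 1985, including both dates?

14

Occurrences land 17·i days after 20 February 1985 for i = 0, 1, 2, …
10 March 1985 is 18 days after the start; 18 ÷ 17 = 1 remainder 1; since the remainder is 1, round up to i = 2. First occurrence in the window: #3 on 26 March 1985 (2×17 = 34 days in).
14 November 1985 is 267 days after the start; 267 ÷ 17 = 15 remainder 12. Last occurrence in the window: #16 on 2 November 1985.
Occurrences #3 through #16: 14 in total.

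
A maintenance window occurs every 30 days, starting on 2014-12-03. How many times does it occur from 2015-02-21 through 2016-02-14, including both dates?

Occurrences land 30·i days after 2014-12-03 for i = 0, 1, 2, …
2015-02-21 is 80 days after the start; 80 ÷ 30 = 2 remainder 20; since the remainder is 20, round up to i = 3. First occurrence in the window: #4 on 2015-03-03 (3×30 = 90 days in).
2016-02-14 is 438 days after the start; 438 ÷ 30 = 14 remainder 18. Last occurrence in the window: #15 on 2016-01-27.
Occurrences #4 through #15: 12 in total.

12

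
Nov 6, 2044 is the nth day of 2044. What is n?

Days in months before Nov: 31 + 29 + 31 + 30 + 31 + 30 + 31 + 31 + 30 + 31 = 305.
Plus 6 days into Nov → day 311.

311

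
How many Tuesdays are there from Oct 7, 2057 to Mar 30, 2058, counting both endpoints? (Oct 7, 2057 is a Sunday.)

Oct 7, 2057 is a Sunday; the first Tuesday on or after it is Oct 9, 2057 (2 days later).
From Oct 9, 2057 to Mar 30, 2058: 22 + 30 + 31 + 31 + 28 + 30 = 172 days (rest of Oct, Nov, Dec, Jan, Feb, Mar).
172 ÷ 7 = 24 full weeks with remainder 4, so 24 more Tuesdays after the first → 25.

25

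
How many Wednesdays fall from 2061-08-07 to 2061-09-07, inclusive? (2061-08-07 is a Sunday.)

2061-08-07 is a Sunday; the first Wednesday on or after it is 2061-08-10 (3 days later).
From 2061-08-10 to 2061-09-07: 21 + 7 = 28 days (rest of August, September).
28 ÷ 7 = 4 full weeks with remainder 0, so 4 more Wednesdays after the first → 5.

5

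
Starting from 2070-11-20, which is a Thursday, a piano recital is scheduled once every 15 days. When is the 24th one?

2071-10-31

The 24th occurrence is 23 intervals after the first: 23 × 15 = 345 days after 2070-11-20.
November has 30 days — 10 days to the end of November leaves 335.
December has 31 days (304 left).
January has 31 days (273 left).
February has 28 days (245 left).
March has 31 days (214 left).
April has 30 days (184 left).
May has 31 days (153 left).
June has 30 days (123 left).
July has 31 days (92 left).
August has 31 days (61 left).
September has 30 days (31 left).
31 days into October → 2071-10-31.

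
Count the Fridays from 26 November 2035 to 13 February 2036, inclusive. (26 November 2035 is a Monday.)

11

26 November 2035 is a Monday; the first Friday on or after it is 30 November 2035 (4 days later).
From 30 November 2035 to 13 February 2036: 0 + 31 + 31 + 13 = 75 days (rest of November, December, January, February).
75 ÷ 7 = 10 full weeks with remainder 5, so 10 more Fridays after the first → 11.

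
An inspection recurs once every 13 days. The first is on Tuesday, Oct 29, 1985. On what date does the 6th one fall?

The 6th occurrence is 5 intervals after the first: 5 × 13 = 65 days after Oct 29, 1985.
Oct has 31 days — 2 days to the end of Oct leaves 63.
Nov has 30 days (33 left).
Dec has 31 days (2 left).
2 days into Jan → Jan 2, 1986.

Jan 2, 1986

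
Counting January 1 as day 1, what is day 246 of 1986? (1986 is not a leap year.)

January has 31 days (246 − 31 = 215 remain).
February has 28 days (215 − 28 = 187 remain).
March has 31 days (187 − 31 = 156 remain).
April has 30 days (156 − 30 = 126 remain).
May has 31 days (126 − 31 = 95 remain).
June has 30 days (95 − 30 = 65 remain).
July has 31 days (65 − 31 = 34 remain).
August has 31 days (34 − 31 = 3 remain).
3 into September → September 3.

1986-09-03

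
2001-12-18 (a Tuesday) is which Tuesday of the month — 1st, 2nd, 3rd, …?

Day 18 falls in week ⌈18/7⌉ of the month.
Days 1–7 hold the 1st Tuesday, 8–14 the 2nd, 15–21 the 3rd, 22–28 the 4th, 29–31 the 5th.
18 is in the range for the 3rd.

3rd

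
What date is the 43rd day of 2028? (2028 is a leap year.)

January has 31 days (43 − 31 = 12 remain).
12 into February → February 12.

12 February 2028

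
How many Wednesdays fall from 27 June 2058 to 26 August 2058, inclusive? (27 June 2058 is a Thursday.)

27 June 2058 is a Thursday; the first Wednesday on or after it is 3 July 2058 (6 days later).
From 3 July 2058 to 26 August 2058: 28 + 26 = 54 days (rest of July, August).
54 ÷ 7 = 7 full weeks with remainder 5, so 7 more Wednesdays after the first → 8.

8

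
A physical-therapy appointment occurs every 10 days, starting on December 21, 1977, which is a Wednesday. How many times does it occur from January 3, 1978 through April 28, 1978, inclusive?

11

Occurrences land 10·i days after December 21, 1977 for i = 0, 1, 2, …
January 3, 1978 is 13 days after the start; 13 ÷ 10 = 1 remainder 3; since the remainder is 3, round up to i = 2. First occurrence in the window: #3 on January 10, 1978 (2×10 = 20 days in).
April 28, 1978 is 128 days after the start; 128 ÷ 10 = 12 remainder 8. Last occurrence in the window: #13 on April 20, 1978.
Occurrences #3 through #13: 11 in total.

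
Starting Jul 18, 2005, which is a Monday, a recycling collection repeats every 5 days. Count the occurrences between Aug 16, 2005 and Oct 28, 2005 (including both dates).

15

Occurrences land 5·i days after Jul 18, 2005 for i = 0, 1, 2, …
Aug 16, 2005 is 29 days after the start; 29 ÷ 5 = 5 remainder 4; since the remainder is 4, round up to i = 6. First occurrence in the window: #7 on Aug 17, 2005 (6×5 = 30 days in).
Oct 28, 2005 is 102 days after the start; 102 ÷ 5 = 20 remainder 2. Last occurrence in the window: #21 on Oct 26, 2005.
Occurrences #7 through #21: 15 in total.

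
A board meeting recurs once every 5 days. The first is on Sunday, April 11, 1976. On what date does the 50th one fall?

The 50th occurrence is 49 intervals after the first: 49 × 5 = 245 days after April 11, 1976.
April has 30 days — 19 days to the end of April leaves 226.
May has 31 days (195 left).
June has 30 days (165 left).
July has 31 days (134 left).
August has 31 days (103 left).
September has 30 days (73 left).
October has 31 days (42 left).
November has 30 days (12 left).
12 days into December → December 12, 1976.

December 12, 1976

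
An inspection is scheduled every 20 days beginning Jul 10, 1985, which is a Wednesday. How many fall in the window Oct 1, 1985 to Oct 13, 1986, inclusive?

19

Occurrences land 20·i days after Jul 10, 1985 for i = 0, 1, 2, …
Oct 1, 1985 is 83 days after the start; 83 ÷ 20 = 4 remainder 3; since the remainder is 3, round up to i = 5. First occurrence in the window: #6 on Oct 18, 1985 (5×20 = 100 days in).
Oct 13, 1986 is 460 days after the start; 460 ÷ 20 = 23 remainder 0. Last occurrence in the window: #24 on Oct 13, 1986.
Occurrences #6 through #24: 19 in total.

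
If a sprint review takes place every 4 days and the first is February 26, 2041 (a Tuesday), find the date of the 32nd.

The 32nd occurrence is 31 intervals after the first: 31 × 4 = 124 days after February 26, 2041.
February has 28 days — 2 days to the end of February leaves 122.
March has 31 days (91 left).
April has 30 days (61 left).
May has 31 days (30 left).
30 days into June → June 30, 2041.

June 30, 2041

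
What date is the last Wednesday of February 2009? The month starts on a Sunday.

2009-02-25

February 2009 begins on a Sunday, so the first Wednesday is February 4 (3 days later).
February 2009 has 28 days. Adding weeks: 4, 11, 18, 25 — the last one ≤ 28 is the 25th.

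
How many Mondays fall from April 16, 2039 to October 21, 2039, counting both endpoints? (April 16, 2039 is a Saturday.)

April 16, 2039 is a Saturday; the first Monday on or after it is April 18, 2039 (2 days later).
From April 18, 2039 to October 21, 2039: 12 + 31 + 30 + 31 + 31 + 30 + 21 = 186 days (rest of April, May, June, July, August, September, October).
186 ÷ 7 = 26 full weeks with remainder 4, so 26 more Mondays after the first → 27.

27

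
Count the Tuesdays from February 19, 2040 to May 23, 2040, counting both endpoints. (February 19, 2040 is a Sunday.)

February 19, 2040 is a Sunday; the first Tuesday on or after it is February 21, 2040 (2 days later).
From February 21, 2040 to May 23, 2040: 8 + 31 + 30 + 23 = 92 days (rest of February, March, April, May).
92 ÷ 7 = 13 full weeks with remainder 1, so 13 more Tuesdays after the first → 14.

14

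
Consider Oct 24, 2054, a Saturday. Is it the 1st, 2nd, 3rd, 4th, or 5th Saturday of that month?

Day 24 falls in week ⌈24/7⌉ of the month.
Days 1–7 hold the 1st Saturday, 8–14 the 2nd, 15–21 the 3rd, 22–28 the 4th, 29–31 the 5th.
24 is in the range for the 4th.

4th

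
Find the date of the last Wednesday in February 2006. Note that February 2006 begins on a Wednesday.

February 2006 begins on a Wednesday, so the first Wednesday is February 1.
February 2006 has 28 days. Adding weeks: 1, 8, 15, 22 — the last one ≤ 28 is the 22nd.

22 February 2006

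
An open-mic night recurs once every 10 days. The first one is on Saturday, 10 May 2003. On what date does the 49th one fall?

The 49th occurrence is 48 intervals after the first: 48 × 10 = 480 days after 10 May 2003.
May has 31 days — 21 days to the end of May leaves 459.
From end of May to end of 2003 is 214 days (245 left).
January has 31 days (214 left).
February has 29 days (185 left).
March has 31 days (154 left).
April has 30 days (124 left).
May has 31 days (93 left).
June has 30 days (63 left).
July has 31 days (32 left).
August has 31 days (1 left).
1 day into September → 1 September 2004.

1 September 2004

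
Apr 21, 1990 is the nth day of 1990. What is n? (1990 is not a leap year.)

111

Days in months before Apr: 31 + 28 + 31 = 90.
Plus 21 days into Apr → day 111.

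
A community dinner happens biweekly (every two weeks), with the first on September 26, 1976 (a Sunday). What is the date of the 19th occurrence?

The 19th occurrence is 18 intervals after the first: 18 × 14 = 252 days after September 26, 1976.
September has 30 days — 4 days to the end of September leaves 248.
October has 31 days (217 left).
November has 30 days (187 left).
December has 31 days (156 left).
January has 31 days (125 left).
February has 28 days (97 left).
March has 31 days (66 left).
April has 30 days (36 left).
May has 31 days (5 left).
5 days into June → June 5, 1977.

June 5, 1977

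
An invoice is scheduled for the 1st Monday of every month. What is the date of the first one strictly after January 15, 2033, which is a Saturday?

February 7, 2033

January 2033 starts on a Saturday, so its 1st Monday is January 3, 2033 (2 days in).
That is not after January 15, 2033, so look at February 2033.
February 2033 starts on a Tuesday, so its 1st Monday is February 7, 2033 (6 days in).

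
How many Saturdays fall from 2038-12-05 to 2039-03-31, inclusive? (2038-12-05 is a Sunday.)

16

2038-12-05 is a Sunday; the first Saturday on or after it is 2038-12-11 (6 days later).
From 2038-12-11 to 2039-03-31: 20 + 31 + 28 + 31 = 110 days (rest of December, January, February, March).
110 ÷ 7 = 15 full weeks with remainder 5, so 15 more Saturdays after the first → 16.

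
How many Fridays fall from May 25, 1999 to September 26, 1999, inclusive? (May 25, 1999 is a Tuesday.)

18

May 25, 1999 is a Tuesday; the first Friday on or after it is May 28, 1999 (3 days later).
From May 28, 1999 to September 26, 1999: 3 + 30 + 31 + 31 + 26 = 121 days (rest of May, June, July, August, September).
121 ÷ 7 = 17 full weeks with remainder 2, so 17 more Fridays after the first → 18.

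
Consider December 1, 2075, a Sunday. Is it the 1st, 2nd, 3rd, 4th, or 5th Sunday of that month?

1st

Day 1 falls in week ⌈1/7⌉ of the month.
Days 1–7 hold the 1st Sunday, 8–14 the 2nd, 15–21 the 3rd, 22–28 the 4th, 29–31 the 5th.
1 is in the range for the 1st.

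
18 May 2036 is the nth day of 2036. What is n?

Days in months before May: 31 + 29 + 31 + 30 = 121.
Plus 18 days into May → day 139.

139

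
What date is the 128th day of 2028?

May 7, 2028

January has 31 days (128 − 31 = 97 remain).
February has 29 days (97 − 29 = 68 remain).
March has 31 days (68 − 31 = 37 remain).
April has 30 days (37 − 30 = 7 remain).
7 into May → May 7.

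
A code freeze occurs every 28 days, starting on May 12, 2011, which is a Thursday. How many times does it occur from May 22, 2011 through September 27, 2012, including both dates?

18

Occurrences land 28·i days after May 12, 2011 for i = 0, 1, 2, …
May 22, 2011 is 10 days after the start; 10 ÷ 28 = 0 remainder 10; since the remainder is 10, round up to i = 1. First occurrence in the window: #2 on June 9, 2011 (1×28 = 28 days in).
September 27, 2012 is 504 days after the start; 504 ÷ 28 = 18 remainder 0. Last occurrence in the window: #19 on September 27, 2012.
Occurrences #2 through #19: 18 in total.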